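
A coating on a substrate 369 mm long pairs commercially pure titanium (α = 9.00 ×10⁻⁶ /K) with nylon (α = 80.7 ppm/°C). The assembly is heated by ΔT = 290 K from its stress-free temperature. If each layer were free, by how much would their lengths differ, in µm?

Δα = |9.00 − 80.7|×10⁻⁶/K = 71.7×10⁻⁶/K.
ΔL_mismatch = Δα·L·ΔT = 71.7×10⁻⁶ × 369.0 mm × 290.0 K = 7670 µm.

7670 µm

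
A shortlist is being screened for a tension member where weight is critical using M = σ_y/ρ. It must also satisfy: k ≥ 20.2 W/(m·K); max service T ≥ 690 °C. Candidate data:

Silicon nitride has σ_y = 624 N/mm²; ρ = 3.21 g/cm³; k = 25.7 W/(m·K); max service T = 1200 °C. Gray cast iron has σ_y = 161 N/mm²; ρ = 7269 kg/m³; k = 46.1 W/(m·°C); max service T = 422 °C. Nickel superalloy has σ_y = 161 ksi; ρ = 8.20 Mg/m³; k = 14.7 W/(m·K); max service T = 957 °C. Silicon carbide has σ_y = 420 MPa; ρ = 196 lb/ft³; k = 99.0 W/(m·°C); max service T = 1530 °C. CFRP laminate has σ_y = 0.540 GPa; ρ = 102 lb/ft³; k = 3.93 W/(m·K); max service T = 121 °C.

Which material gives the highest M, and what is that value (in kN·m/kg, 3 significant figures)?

Screen on constraints: k ≥ 20.2 W/(m·K); max service T ≥ 690 °C. Survivors: silicon nitride, silicon carbide.
In SI units:
  silicon nitride: σ_y = 624.0 MPa, ρ = 3210 kg/m³
  silicon carbide: σ_y = 420.0 MPa, ρ = 3140 kg/m³
  silicon nitride: M = 194 kN·m/kg
  silicon carbide: M = 134 kN·m/kg
Silicon nitride ranks first.

silicon nitride, M = 194 kN·m/kg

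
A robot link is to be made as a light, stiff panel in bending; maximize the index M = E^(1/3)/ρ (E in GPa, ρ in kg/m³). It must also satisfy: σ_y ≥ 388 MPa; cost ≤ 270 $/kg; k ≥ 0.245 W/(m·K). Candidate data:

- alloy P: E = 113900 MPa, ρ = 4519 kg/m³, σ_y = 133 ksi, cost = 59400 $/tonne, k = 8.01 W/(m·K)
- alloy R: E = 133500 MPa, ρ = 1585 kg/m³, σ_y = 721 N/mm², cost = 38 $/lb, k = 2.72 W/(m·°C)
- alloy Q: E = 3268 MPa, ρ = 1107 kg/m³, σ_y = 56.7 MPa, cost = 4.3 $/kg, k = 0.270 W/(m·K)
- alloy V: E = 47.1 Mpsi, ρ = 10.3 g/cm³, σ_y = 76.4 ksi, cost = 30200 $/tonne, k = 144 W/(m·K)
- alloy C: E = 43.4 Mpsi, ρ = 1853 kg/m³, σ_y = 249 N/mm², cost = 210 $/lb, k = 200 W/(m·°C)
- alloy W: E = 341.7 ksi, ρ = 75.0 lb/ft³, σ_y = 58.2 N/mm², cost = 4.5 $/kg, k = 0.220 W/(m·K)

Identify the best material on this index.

Screen on constraints: σ_y ≥ 388 MPa; cost ≤ 270 $/kg; k ≥ 0.245 W/(m·K). Survivors: alloy P, alloy R, alloy V.
Normalizing units and computing the index:
  alloy P: E = 113.9 GPa, ρ = 4519 kg/m³
  alloy R: E = 133.5 GPa, ρ = 1585 kg/m³
  alloy V: E = 324.7 GPa, ρ = 10300 kg/m³
  alloy R: M = 3.22×10⁻³
  alloy P: M = 1.07×10⁻³
  alloy V: M = 0.667×10⁻³
Alloy R ranks first.

alloy R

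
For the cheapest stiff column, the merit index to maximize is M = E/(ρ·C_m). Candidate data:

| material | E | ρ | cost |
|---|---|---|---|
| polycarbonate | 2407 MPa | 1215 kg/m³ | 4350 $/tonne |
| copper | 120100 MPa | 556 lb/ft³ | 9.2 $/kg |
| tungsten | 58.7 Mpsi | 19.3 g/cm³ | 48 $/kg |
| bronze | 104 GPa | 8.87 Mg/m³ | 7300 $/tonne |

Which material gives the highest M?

In SI units:
  polycarbonate: E = 2.407 GPa, ρ = 1215 kg/m³, cost = 4.350 $/kg
  copper: E = 120.1 GPa, ρ = 8906 kg/m³, cost = 9.200 $/kg
  tungsten: E = 404.7 GPa, ρ = 19300 kg/m³, cost = 48.00 $/kg
  bronze: E = 104.0 GPa, ρ = 8870 kg/m³, cost = 7.300 $/kg
  bronze: M = 1.61 MN·m per $
  copper: M = 1.47 MN·m per $
  polycarbonate: M = 0.455 MN·m per $
  tungsten: M = 0.437 MN·m per $
The maximum is for bronze.

bronze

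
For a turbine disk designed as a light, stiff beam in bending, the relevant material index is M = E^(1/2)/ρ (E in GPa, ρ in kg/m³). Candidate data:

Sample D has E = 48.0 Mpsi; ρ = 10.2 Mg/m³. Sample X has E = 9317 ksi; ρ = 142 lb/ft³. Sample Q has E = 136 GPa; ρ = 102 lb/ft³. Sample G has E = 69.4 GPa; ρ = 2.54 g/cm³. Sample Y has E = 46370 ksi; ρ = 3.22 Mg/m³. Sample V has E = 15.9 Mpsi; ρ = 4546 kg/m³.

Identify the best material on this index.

sample Q

Convert each candidate to consistent units, then evaluate M:
  sample D: E = 330.9 GPa, ρ = 10200 kg/m³
  sample X: E = 64.24 GPa, ρ = 2275 kg/m³
  sample Q: E = 136.0 GPa, ρ = 1634 kg/m³
  sample G: E = 69.40 GPa, ρ = 2540 kg/m³
  sample Y: E = 319.7 GPa, ρ = 3220 kg/m³
  sample V: E = 109.6 GPa, ρ = 4546 kg/m³
  sample Q: M = 7.14×10⁻³
  sample Y: M = 5.55×10⁻³
  sample X: M = 3.52×10⁻³
  sample G: M = 3.28×10⁻³
  sample V: M = 2.30×10⁻³
  sample D: M = 1.78×10⁻³
The maximum is for sample Q.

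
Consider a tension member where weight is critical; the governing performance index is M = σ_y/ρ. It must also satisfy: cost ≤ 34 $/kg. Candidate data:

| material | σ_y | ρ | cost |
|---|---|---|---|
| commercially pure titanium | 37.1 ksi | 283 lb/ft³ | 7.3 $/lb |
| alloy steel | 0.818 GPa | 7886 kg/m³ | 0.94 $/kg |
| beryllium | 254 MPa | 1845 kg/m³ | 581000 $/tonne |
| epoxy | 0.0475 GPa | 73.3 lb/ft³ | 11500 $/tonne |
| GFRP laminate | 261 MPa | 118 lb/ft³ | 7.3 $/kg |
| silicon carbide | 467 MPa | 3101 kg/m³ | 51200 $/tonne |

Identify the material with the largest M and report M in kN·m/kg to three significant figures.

Screen on constraints: cost ≤ 34 $/kg. Survivors: commercially pure titanium, alloy steel, epoxy, GFRP laminate.
After converting to SI:
  commercially pure titanium: σ_y = 255.8 MPa, ρ = 4533 kg/m³
  alloy steel: σ_y = 818.0 MPa, ρ = 7886 kg/m³
  epoxy: σ_y = 47.50 MPa, ρ = 1174 kg/m³
  GFRP laminate: σ_y = 261.0 MPa, ρ = 1890 kg/m³
  GFRP laminate: M = 138 kN·m/kg
  alloy steel: M = 104 kN·m/kg
  commercially pure titanium: M = 56.4 kN·m/kg
  epoxy: M = 40.5 kN·m/kg
GFRP laminate ranks first.

GFRP laminate, M = 138 kN·m/kg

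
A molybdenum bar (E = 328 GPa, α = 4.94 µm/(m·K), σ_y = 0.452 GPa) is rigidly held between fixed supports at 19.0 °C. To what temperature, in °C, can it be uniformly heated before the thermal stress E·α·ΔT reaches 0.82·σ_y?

σ_y = 0.452 GPa = 452.0 MPa.
E·α·ΔT = 370.6 MPa ⇒ ΔT = 370.6 / (328.0×10³ × 4.94×10⁻⁶) = 228.7 K.
T = 19.0 + 228.7 = 247.7 °C.

248 °C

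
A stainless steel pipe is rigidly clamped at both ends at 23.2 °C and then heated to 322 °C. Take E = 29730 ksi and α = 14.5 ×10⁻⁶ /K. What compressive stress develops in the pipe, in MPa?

E = 29730 ksi = 205.0 GPa.
ΔT = 298.8 K. Constrained thermal stress σ = E·α·ΔT = 205.0×10³ MPa × 14.5×10⁻⁶ × 298.8 = 888 MPa (compressive).

888 MPa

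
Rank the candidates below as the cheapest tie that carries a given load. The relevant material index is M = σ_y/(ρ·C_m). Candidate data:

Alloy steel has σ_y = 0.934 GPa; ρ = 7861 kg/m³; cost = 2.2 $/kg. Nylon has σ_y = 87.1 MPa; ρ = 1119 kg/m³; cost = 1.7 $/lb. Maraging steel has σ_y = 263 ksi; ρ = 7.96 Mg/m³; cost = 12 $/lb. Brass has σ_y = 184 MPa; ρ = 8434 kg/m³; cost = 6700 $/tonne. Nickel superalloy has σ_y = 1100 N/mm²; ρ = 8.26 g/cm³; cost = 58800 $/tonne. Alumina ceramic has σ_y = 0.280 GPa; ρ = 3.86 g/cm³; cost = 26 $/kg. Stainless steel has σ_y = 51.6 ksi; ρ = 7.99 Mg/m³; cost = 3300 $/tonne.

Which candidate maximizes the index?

Putting every candidate on a common basis:
  alloy steel: σ_y = 934.0 MPa, ρ = 7861 kg/m³, cost = 2.200 $/kg
  nylon: σ_y = 87.10 MPa, ρ = 1119 kg/m³, cost = 3.748 $/kg
  maraging steel: σ_y = 1813 MPa, ρ = 7960 kg/m³, cost = 26.46 $/kg
  brass: σ_y = 184.0 MPa, ρ = 8434 kg/m³, cost = 6.700 $/kg
  nickel superalloy: σ_y = 1100 MPa, ρ = 8260 kg/m³, cost = 58.80 $/kg
  alumina ceramic: σ_y = 280.0 MPa, ρ = 3860 kg/m³, cost = 26.00 $/kg
  stainless steel: σ_y = 355.8 MPa, ρ = 7990 kg/m³, cost = 3.300 $/kg
  alloy steel: M = 54.0 kN·m per $
  nylon: M = 20.8 kN·m per $
  stainless steel: M = 13.5 kN·m per $
  maraging steel: M = 8.61 kN·m per $
  brass: M = 3.26 kN·m per $
  alumina ceramic: M = 2.79 kN·m per $
  nickel superalloy: M = 2.26 kN·m per $
Highest index: alloy steel.

alloy steel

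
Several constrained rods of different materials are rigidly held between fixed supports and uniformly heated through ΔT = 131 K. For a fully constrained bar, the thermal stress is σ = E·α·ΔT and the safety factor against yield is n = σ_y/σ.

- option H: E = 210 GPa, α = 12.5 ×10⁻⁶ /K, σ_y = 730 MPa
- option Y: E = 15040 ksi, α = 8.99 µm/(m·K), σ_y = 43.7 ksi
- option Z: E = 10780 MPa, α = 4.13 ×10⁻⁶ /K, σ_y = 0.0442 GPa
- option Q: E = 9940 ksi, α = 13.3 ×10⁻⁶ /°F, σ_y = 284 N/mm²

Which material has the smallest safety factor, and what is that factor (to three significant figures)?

option Q, n = 1.32

Per material, after unit conversion:
  option H: E = 210.0, α = 12.5, σ_y = 730.0 → σ = 344 MPa, n = 2.12
  option Y: E = 103.7, α = 8.99, σ_y = 301.3 → σ = 122 MPa, n = 2.47
  option Z: E = 10.78, α = 4.13, σ_y = 44.20 → σ = 5.83 MPa, n = 7.58
  option Q: E = 68.53, α = 23.9, σ_y = 284.0 → σ = 215 MPa, n = 1.32
Option Q has the lowest safety factor, n = 1.32.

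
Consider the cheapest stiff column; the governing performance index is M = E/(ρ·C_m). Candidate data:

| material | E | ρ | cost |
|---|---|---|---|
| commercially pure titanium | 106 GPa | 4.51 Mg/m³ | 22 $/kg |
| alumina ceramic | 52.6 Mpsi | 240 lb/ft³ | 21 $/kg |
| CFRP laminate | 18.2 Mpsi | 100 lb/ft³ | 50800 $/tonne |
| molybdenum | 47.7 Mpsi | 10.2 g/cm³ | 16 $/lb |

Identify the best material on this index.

Normalizing units and computing the index:
  commercially pure titanium: E = 106.0 GPa, ρ = 4510 kg/m³, cost = 22.00 $/kg
  alumina ceramic: E = 362.7 GPa, ρ = 3844 kg/m³, cost = 21.00 $/kg
  CFRP laminate: E = 125.5 GPa, ρ = 1602 kg/m³, cost = 50.80 $/kg
  molybdenum: E = 328.9 GPa, ρ = 10200 kg/m³, cost = 35.27 $/kg
  alumina ceramic: M = 4.49 MN·m per $
  CFRP laminate: M = 1.54 MN·m per $
  commercially pure titanium: M = 1.07 MN·m per $
  molybdenum: M = 0.914 MN·m per $
Alumina ceramic has the largest M.

alumina ceramic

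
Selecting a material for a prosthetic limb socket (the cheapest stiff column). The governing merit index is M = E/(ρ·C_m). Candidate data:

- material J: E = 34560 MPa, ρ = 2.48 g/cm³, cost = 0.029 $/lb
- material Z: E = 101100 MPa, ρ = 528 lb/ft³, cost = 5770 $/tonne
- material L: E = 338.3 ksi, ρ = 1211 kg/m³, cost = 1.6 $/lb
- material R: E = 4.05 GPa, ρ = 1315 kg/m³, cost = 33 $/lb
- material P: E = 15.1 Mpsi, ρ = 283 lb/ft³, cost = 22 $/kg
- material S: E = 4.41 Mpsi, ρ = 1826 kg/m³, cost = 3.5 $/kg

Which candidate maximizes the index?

material J

After converting to SI:
  material J: E = 34.56 GPa, ρ = 2480 kg/m³, cost = 0.06393 $/kg
  material Z: E = 101.1 GPa, ρ = 8458 kg/m³, cost = 5.770 $/kg
  material L: E = 2.332 GPa, ρ = 1211 kg/m³, cost = 3.527 $/kg
  material R: E = 4.050 GPa, ρ = 1315 kg/m³, cost = 72.75 $/kg
  material P: E = 104.1 GPa, ρ = 4533 kg/m³, cost = 22.00 $/kg
  material S: E = 30.41 GPa, ρ = 1826 kg/m³, cost = 3.500 $/kg
  material J: M = 218 MN·m per $
  material S: M = 4.76 MN·m per $
  material Z: M = 2.07 MN·m per $
  material P: M = 1.04 MN·m per $
  material L: M = 0.546 MN·m per $
  material R: M = 0.0423 MN·m per $
The maximum is for material J.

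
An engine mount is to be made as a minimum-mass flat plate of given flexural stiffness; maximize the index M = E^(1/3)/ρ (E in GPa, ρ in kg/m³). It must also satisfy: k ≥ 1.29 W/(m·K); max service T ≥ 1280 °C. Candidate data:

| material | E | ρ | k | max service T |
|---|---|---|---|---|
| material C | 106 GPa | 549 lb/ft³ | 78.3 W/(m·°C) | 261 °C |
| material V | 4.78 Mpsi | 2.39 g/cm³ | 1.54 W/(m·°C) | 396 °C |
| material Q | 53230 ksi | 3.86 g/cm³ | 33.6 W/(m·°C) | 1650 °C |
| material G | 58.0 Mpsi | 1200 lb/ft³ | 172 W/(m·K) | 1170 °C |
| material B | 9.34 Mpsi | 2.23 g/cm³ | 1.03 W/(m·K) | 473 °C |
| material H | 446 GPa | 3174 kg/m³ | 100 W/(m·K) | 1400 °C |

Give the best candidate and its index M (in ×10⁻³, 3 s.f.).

material H, M = 2.41×10⁻³

Screen on constraints: k ≥ 1.29 W/(m·K); max service T ≥ 1280 °C. Survivors: material Q, material H.
Convert each candidate to consistent units, then evaluate M:
  material Q: E = 367.0 GPa, ρ = 3860 kg/m³
  material H: E = 446.0 GPa, ρ = 3174 kg/m³
  material H: M = 2.41×10⁻³
  material Q: M = 1.85×10⁻³
Material H ranks first.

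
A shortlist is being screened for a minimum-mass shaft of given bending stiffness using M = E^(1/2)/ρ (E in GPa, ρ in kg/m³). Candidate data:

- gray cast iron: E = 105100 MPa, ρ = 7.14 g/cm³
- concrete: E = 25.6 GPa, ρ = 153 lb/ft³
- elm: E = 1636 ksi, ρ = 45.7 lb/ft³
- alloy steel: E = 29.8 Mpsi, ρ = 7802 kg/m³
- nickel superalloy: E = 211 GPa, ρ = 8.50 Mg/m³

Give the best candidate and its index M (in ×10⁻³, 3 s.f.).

elm, M = 4.59×10⁻³

After converting to SI:
  gray cast iron: E = 105.1 GPa, ρ = 7140 kg/m³
  concrete: E = 25.60 GPa, ρ = 2451 kg/m³
  elm: E = 11.28 GPa, ρ = 732.0 kg/m³
  alloy steel: E = 205.5 GPa, ρ = 7802 kg/m³
  nickel superalloy: E = 211.0 GPa, ρ = 8500 kg/m³
  elm: M = 4.59×10⁻³
  concrete: M = 2.06×10⁻³
  alloy steel: M = 1.84×10⁻³
  nickel superalloy: M = 1.71×10⁻³
  gray cast iron: M = 1.44×10⁻³
The maximum is for elm.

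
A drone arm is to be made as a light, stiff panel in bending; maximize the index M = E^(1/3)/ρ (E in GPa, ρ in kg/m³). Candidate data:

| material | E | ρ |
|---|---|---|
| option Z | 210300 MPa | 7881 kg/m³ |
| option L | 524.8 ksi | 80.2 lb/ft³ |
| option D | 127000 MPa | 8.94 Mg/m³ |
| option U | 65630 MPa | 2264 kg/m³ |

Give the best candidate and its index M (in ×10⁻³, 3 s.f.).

Normalizing units and computing the index:
  option Z: E = 210.3 GPa, ρ = 7881 kg/m³
  option L: E = 3.618 GPa, ρ = 1285 kg/m³
  option D: E = 127.0 GPa, ρ = 8940 kg/m³
  option U: E = 65.63 GPa, ρ = 2264 kg/m³
  option U: M = 1.78×10⁻³
  option L: M = 1.20×10⁻³
  option Z: M = 0.755×10⁻³
  option D: M = 0.562×10⁻³
Option U has the largest M.

option U, M = 1.78×10⁻³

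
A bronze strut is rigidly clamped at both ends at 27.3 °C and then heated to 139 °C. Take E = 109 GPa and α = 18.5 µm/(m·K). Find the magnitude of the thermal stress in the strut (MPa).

ΔT = 111.7 K. Constrained thermal stress σ = E·α·ΔT = 109.0×10³ MPa × 18.5×10⁻⁶ × 111.7 = 225 MPa (compressive).

225 MPa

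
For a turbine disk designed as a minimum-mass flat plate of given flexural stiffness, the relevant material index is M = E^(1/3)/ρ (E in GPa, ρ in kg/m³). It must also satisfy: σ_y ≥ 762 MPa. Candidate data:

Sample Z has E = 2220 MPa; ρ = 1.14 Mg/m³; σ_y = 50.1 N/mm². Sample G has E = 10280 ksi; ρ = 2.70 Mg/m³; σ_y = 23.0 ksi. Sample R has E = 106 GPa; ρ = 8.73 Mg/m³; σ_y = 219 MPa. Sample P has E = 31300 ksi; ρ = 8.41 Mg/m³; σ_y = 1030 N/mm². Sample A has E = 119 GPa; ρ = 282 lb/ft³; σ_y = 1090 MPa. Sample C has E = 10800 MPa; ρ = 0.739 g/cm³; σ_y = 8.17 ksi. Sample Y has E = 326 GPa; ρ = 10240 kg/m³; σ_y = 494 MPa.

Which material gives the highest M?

Screen on constraints: σ_y ≥ 762 MPa. Survivors: sample P, sample A.
Normalizing units and computing the index:
  sample P: E = 215.8 GPa, ρ = 8410 kg/m³
  sample A: E = 119.0 GPa, ρ = 4517 kg/m³
  sample A: M = 1.09×10⁻³
  sample P: M = 0.713×10⁻³
Sample A has the largest M.

sample A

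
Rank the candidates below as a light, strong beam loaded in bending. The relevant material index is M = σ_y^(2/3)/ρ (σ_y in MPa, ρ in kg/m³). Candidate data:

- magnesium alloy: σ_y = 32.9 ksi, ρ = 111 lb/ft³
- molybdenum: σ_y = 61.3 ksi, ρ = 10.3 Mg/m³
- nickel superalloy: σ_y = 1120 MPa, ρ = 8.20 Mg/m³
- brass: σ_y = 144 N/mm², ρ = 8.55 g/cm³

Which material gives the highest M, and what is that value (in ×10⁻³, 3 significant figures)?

magnesium alloy, M = 20.9×10⁻³

Normalizing units and computing the index:
  magnesium alloy: σ_y = 226.8 MPa, ρ = 1778 kg/m³
  molybdenum: σ_y = 422.6 MPa, ρ = 10300 kg/m³
  nickel superalloy: σ_y = 1120 MPa, ρ = 8200 kg/m³
  brass: σ_y = 144.0 MPa, ρ = 8550 kg/m³
  magnesium alloy: M = 20.9×10⁻³
  nickel superalloy: M = 13.2×10⁻³
  molybdenum: M = 5.47×10⁻³
  brass: M = 3.21×10⁻³
Highest index: magnesium alloy.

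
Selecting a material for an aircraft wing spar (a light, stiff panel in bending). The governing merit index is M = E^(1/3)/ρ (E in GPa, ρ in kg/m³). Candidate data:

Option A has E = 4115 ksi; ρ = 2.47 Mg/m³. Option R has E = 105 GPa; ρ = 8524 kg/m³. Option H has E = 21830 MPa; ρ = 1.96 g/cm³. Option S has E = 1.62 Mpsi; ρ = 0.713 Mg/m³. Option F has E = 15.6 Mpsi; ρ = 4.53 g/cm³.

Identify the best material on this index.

After converting to SI:
  option A: E = 28.37 GPa, ρ = 2470 kg/m³
  option R: E = 105.0 GPa, ρ = 8524 kg/m³
  option H: E = 21.83 GPa, ρ = 1960 kg/m³
  option S: E = 11.17 GPa, ρ = 713.0 kg/m³
  option F: E = 107.6 GPa, ρ = 4530 kg/m³
  option S: M = 3.14×10⁻³
  option H: M = 1.43×10⁻³
  option A: M = 1.23×10⁻³
  option F: M = 1.05×10⁻³
  option R: M = 0.553×10⁻³
The maximum is for option S.

option S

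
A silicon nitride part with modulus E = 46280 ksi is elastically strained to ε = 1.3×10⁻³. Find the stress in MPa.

415 MPa

E = 46280 ksi = 319.1 GPa.
σ = E·ε = 319100 MPa × 1.3×10⁻³ = 415 MPa.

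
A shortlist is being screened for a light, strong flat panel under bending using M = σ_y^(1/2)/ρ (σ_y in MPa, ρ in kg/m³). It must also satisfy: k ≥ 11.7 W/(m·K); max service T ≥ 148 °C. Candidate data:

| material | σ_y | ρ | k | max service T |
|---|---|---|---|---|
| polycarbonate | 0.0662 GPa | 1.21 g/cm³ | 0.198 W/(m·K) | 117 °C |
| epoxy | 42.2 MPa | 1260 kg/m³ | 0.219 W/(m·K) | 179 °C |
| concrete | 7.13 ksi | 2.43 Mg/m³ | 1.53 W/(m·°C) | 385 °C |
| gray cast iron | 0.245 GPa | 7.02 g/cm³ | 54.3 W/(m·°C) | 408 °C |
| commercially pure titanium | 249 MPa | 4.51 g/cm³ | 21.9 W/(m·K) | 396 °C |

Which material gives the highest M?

commercially pure titanium

Screen on constraints: k ≥ 11.7 W/(m·K); max service T ≥ 148 °C. Survivors: gray cast iron, commercially pure titanium.
Normalizing units and computing the index:
  gray cast iron: σ_y = 245.0 MPa, ρ = 7020 kg/m³
  commercially pure titanium: σ_y = 249.0 MPa, ρ = 4510 kg/m³
  commercially pure titanium: M = 3.50×10⁻³
  gray cast iron: M = 2.23×10⁻³
Commercially pure titanium ranks first.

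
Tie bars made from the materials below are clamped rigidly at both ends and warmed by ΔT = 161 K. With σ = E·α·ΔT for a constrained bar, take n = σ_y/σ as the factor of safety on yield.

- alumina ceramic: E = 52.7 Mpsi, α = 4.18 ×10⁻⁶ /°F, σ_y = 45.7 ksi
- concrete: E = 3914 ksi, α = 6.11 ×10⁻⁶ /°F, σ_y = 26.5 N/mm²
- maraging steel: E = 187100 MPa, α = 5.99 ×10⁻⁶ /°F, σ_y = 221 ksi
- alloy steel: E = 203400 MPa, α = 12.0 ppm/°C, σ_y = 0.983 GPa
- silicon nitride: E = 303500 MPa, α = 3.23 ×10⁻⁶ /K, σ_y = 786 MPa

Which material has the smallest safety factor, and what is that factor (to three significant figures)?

concrete, n = 0.555

In consistent units (E in GPa, α in ×10⁻⁶/K, σ_y in MPa):
  alumina ceramic: E = 363.4, α = 7.52, σ_y = 315.1 → σ = 440 MPa, n = 0.716
  concrete: E = 26.99, α = 11.0, σ_y = 26.50 → σ = 47.8 MPa, n = 0.555
  maraging steel: E = 187.1, α = 10.8, σ_y = 1524 → σ = 325 MPa, n = 4.69
  alloy steel: E = 203.4, α = 12.0, σ_y = 983.0 → σ = 393 MPa, n = 2.50
  silicon nitride: E = 303.5, α = 3.23, σ_y = 786.0 → σ = 158 MPa, n = 4.98
Concrete has the lowest safety factor, n = 0.555.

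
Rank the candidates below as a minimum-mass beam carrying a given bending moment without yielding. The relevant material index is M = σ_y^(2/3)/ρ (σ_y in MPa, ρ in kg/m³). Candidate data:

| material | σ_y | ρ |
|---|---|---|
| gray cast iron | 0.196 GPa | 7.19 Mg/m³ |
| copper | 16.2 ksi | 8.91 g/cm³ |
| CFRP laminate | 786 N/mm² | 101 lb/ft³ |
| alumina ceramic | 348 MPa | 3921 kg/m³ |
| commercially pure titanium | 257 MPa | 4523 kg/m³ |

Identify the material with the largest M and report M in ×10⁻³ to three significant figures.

Normalizing units and computing the index:
  gray cast iron: σ_y = 196.0 MPa, ρ = 7190 kg/m³
  copper: σ_y = 111.7 MPa, ρ = 8910 kg/m³
  CFRP laminate: σ_y = 786.0 MPa, ρ = 1618 kg/m³
  alumina ceramic: σ_y = 348.0 MPa, ρ = 3921 kg/m³
  commercially pure titanium: σ_y = 257.0 MPa, ρ = 4523 kg/m³
  CFRP laminate: M = 52.6×10⁻³
  alumina ceramic: M = 12.6×10⁻³
  commercially pure titanium: M = 8.94×10⁻³
  gray cast iron: M = 4.69×10⁻³
  copper: M = 2.60×10⁻³
The maximum is for CFRP laminate.

CFRP laminate, M = 52.6×10⁻³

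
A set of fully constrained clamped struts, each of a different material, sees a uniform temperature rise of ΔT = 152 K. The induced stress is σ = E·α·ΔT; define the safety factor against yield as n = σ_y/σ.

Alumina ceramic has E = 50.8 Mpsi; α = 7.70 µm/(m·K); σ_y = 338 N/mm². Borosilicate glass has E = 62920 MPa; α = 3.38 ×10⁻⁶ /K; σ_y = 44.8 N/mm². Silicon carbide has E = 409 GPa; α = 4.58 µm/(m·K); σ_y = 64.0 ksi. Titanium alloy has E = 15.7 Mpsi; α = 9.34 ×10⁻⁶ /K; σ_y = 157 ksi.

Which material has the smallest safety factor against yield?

alumina ceramic

Converting E to GPa, α to ×10⁻⁶/K, σ_y to MPa, then σ and n for each:
  alumina ceramic: E = 350.3, α = 7.70, σ_y = 338.0 → σ = 410 MPa, n = 0.825
  borosilicate glass: E = 62.92, α = 3.38, σ_y = 44.80 → σ = 32.3 MPa, n = 1.39
  silicon carbide: E = 409.0, α = 4.58, σ_y = 441.3 → σ = 285 MPa, n = 1.55
  titanium alloy: E = 108.2, α = 9.34, σ_y = 1082 → σ = 154 MPa, n = 7.04
Smallest n: alumina ceramic with n = 0.825.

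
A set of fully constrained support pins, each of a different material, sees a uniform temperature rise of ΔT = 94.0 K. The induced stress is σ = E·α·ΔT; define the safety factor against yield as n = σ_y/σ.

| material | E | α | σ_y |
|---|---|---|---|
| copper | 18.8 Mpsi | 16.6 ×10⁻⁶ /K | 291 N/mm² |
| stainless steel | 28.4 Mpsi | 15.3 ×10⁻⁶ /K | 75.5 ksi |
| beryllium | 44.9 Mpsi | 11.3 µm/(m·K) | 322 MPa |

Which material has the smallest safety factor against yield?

With everything in SI (GPa, ×10⁻⁶/K, MPa):
  copper: E = 129.6, α = 16.6, σ_y = 291.0 → σ = 202 MPa, n = 1.44
  stainless steel: E = 195.8, α = 15.3, σ_y = 520.6 → σ = 282 MPa, n = 1.85
  beryllium: E = 309.6, α = 11.3, σ_y = 322.0 → σ = 329 MPa, n = 0.979
Smallest n: beryllium with n = 0.979.

beryllium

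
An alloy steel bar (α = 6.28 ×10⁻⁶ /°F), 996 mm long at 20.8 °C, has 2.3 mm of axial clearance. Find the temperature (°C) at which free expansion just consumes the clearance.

α = 6.28×10⁻⁶/°F × 9/5 = 11.3×10⁻⁶/K.
α·L₀·ΔT = 2.3 mm ⇒ ΔT = 2.3 / (11.3×10⁻⁶ × 996.0) = 204.3 K.
T = 20.8 + 204.3 = 225.1 °C.

225 °C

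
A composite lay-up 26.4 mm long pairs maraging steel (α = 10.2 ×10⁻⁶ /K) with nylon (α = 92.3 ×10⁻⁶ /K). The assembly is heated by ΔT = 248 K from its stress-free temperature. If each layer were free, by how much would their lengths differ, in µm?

Δα = |10.2 − 92.3|×10⁻⁶/K = 82.1×10⁻⁶/K.
ΔL_mismatch = Δα·L·ΔT = 82.1×10⁻⁶ × 26.4 mm × 248.0 K = 538 µm.

538 µm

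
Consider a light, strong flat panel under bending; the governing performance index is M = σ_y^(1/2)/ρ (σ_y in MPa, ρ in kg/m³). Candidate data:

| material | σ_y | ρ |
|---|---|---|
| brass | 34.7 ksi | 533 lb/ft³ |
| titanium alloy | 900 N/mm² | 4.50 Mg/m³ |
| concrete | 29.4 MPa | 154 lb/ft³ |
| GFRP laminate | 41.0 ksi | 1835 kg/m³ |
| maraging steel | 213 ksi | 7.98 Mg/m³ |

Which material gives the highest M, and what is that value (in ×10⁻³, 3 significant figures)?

Normalizing units and computing the index:
  brass: σ_y = 239.2 MPa, ρ = 8538 kg/m³
  titanium alloy: σ_y = 900.0 MPa, ρ = 4500 kg/m³
  concrete: σ_y = 29.40 MPa, ρ = 2467 kg/m³
  GFRP laminate: σ_y = 282.7 MPa, ρ = 1835 kg/m³
  maraging steel: σ_y = 1469 MPa, ρ = 7980 kg/m³
  GFRP laminate: M = 9.16×10⁻³
  titanium alloy: M = 6.67×10⁻³
  maraging steel: M = 4.80×10⁻³
  concrete: M = 2.20×10⁻³
  brass: M = 1.81×10⁻³
GFRP laminate ranks first.

GFRP laminate, M = 9.16×10⁻³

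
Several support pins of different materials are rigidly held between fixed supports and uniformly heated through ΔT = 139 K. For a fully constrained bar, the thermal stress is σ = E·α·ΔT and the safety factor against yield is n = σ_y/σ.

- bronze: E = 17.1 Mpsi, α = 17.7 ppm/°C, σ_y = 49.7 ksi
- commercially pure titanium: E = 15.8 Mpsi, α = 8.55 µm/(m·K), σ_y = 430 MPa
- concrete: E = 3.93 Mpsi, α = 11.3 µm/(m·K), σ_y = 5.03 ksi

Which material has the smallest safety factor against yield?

Converting E to GPa, α to ×10⁻⁶/K, σ_y to MPa, then σ and n for each:
  bronze: E = 117.9, α = 17.7, σ_y = 342.7 → σ = 290 MPa, n = 1.18
  commercially pure titanium: E = 108.9, α = 8.55, σ_y = 430.0 → σ = 129 MPa, n = 3.32
  concrete: E = 27.10, α = 11.3, σ_y = 34.68 → σ = 42.6 MPa, n = 0.815
The minimum is concrete at n = 0.815.

concrete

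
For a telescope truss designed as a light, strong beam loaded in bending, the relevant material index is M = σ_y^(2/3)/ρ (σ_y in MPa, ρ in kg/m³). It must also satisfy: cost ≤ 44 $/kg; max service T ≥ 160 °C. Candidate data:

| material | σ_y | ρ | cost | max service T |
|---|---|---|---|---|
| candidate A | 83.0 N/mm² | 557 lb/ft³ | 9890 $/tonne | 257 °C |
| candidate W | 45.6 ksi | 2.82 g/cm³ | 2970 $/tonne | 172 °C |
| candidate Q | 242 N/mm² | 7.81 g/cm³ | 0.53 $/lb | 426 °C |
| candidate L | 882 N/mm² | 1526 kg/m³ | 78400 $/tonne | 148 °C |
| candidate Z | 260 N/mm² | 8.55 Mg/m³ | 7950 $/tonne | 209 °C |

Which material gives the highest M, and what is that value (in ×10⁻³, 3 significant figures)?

Screen on constraints: cost ≤ 44 $/kg; max service T ≥ 160 °C. Survivors: candidate A, candidate W, candidate Q, candidate Z.
Putting every candidate on a common basis:
  candidate A: σ_y = 83.00 MPa, ρ = 8922 kg/m³
  candidate W: σ_y = 314.4 MPa, ρ = 2820 kg/m³
  candidate Q: σ_y = 242.0 MPa, ρ = 7810 kg/m³
  candidate Z: σ_y = 260.0 MPa, ρ = 8550 kg/m³
  candidate W: M = 16.4×10⁻³
  candidate Q: M = 4.97×10⁻³
  candidate Z: M = 4.76×10⁻³
  candidate A: M = 2.13×10⁻³
Highest index: candidate W.

candidate W, M = 16.4×10⁻³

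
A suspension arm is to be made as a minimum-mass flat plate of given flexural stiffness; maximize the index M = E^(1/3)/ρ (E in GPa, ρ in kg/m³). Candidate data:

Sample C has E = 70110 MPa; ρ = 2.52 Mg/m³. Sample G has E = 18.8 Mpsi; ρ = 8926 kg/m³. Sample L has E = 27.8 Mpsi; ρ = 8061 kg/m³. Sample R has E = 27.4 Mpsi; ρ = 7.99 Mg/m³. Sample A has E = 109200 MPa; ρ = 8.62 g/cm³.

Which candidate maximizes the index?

Convert each candidate to consistent units, then evaluate M:
  sample C: E = 70.11 GPa, ρ = 2520 kg/m³
  sample G: E = 129.6 GPa, ρ = 8926 kg/m³
  sample L: E = 191.7 GPa, ρ = 8061 kg/m³
  sample R: E = 188.9 GPa, ρ = 7990 kg/m³
  sample A: E = 109.2 GPa, ρ = 8620 kg/m³
  sample C: M = 1.64×10⁻³
  sample R: M = 0.718×10⁻³
  sample L: M = 0.715×10⁻³
  sample G: M = 0.567×10⁻³
  sample A: M = 0.554×10⁻³
Highest index: sample C.

sample C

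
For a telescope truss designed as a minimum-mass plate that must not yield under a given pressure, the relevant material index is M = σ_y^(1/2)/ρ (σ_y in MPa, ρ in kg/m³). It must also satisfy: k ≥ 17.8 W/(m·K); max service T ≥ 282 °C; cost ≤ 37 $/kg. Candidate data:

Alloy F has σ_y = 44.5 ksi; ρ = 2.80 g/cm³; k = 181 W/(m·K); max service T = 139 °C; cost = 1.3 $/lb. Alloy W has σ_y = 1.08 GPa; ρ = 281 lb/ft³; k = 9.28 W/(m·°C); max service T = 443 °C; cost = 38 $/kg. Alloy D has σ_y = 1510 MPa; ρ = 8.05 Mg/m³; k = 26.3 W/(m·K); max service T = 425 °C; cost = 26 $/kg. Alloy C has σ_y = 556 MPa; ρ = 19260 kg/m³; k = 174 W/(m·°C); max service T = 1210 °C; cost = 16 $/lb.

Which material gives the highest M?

alloy D

Screen on constraints: k ≥ 17.8 W/(m·K); max service T ≥ 282 °C; cost ≤ 37 $/kg. Survivors: alloy D, alloy C.
Convert each candidate to consistent units, then evaluate M:
  alloy D: σ_y = 1510 MPa, ρ = 8050 kg/m³
  alloy C: σ_y = 556.0 MPa, ρ = 19260 kg/m³
  alloy D: M = 4.83×10⁻³
  alloy C: M = 1.22×10⁻³
Alloy D ranks first.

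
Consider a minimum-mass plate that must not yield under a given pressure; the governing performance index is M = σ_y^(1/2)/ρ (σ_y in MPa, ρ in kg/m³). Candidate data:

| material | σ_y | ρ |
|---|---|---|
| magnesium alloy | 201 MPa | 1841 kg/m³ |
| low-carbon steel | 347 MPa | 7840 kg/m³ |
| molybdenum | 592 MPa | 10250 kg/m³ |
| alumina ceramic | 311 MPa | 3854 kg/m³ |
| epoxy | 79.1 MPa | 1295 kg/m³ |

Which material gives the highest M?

Computing M directly (units already consistent):
  magnesium alloy: M = 7.70×10⁻³
  epoxy: M = 6.87×10⁻³
  alumina ceramic: M = 4.58×10⁻³
  low-carbon steel: M = 2.38×10⁻³
  molybdenum: M = 2.37×10⁻³
Magnesium alloy ranks first.

magnesium alloy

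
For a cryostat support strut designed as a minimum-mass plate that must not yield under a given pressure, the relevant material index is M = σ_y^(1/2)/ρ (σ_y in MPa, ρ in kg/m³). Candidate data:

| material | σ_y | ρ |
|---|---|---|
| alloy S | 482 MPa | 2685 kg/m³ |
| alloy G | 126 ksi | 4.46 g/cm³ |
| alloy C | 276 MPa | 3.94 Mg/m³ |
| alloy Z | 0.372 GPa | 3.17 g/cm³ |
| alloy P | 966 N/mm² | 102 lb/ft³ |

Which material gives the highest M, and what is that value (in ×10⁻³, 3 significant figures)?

After converting to SI:
  alloy S: σ_y = 482.0 MPa, ρ = 2685 kg/m³
  alloy G: σ_y = 868.7 MPa, ρ = 4460 kg/m³
  alloy C: σ_y = 276.0 MPa, ρ = 3940 kg/m³
  alloy Z: σ_y = 372.0 MPa, ρ = 3170 kg/m³
  alloy P: σ_y = 966.0 MPa, ρ = 1634 kg/m³
  alloy P: M = 19.0×10⁻³
  alloy S: M = 8.18×10⁻³
  alloy G: M = 6.61×10⁻³
  alloy Z: M = 6.08×10⁻³
  alloy C: M = 4.22×10⁻³
Alloy P ranks first.

alloy P, M = 19.0×10⁻³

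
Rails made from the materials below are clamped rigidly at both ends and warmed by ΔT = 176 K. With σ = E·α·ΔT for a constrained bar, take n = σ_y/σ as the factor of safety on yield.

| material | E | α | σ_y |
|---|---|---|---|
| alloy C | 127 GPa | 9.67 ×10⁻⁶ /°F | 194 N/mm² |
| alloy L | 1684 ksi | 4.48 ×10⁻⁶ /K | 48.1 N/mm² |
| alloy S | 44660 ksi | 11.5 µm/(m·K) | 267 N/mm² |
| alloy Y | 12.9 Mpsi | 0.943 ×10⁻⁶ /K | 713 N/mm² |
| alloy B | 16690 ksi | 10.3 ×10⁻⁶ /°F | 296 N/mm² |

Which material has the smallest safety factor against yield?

With everything in SI (GPa, ×10⁻⁶/K, MPa):
  alloy C: E = 127.0, α = 17.4, σ_y = 194.0 → σ = 389 MPa, n = 0.499
  alloy L: E = 11.61, α = 4.48, σ_y = 48.10 → σ = 9.15 MPa, n = 5.25
  alloy S: E = 307.9, α = 11.5, σ_y = 267.0 → σ = 623 MPa, n = 0.428
  alloy Y: E = 88.94, α = 0.943, σ_y = 713.0 → σ = 14.8 MPa, n = 48.3
  alloy B: E = 115.1, α = 18.5, σ_y = 296.0 → σ = 375 MPa, n = 0.788
Smallest n: alloy S with n = 0.428.

alloy S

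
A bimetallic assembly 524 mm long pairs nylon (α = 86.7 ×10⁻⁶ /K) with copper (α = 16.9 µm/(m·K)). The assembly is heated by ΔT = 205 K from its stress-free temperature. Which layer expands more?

α(nylon) = 86.7×10⁻⁶/K vs α(copper) = 16.9×10⁻⁶/K.
Higher α expands more for the same ΔT: nylon.

nylon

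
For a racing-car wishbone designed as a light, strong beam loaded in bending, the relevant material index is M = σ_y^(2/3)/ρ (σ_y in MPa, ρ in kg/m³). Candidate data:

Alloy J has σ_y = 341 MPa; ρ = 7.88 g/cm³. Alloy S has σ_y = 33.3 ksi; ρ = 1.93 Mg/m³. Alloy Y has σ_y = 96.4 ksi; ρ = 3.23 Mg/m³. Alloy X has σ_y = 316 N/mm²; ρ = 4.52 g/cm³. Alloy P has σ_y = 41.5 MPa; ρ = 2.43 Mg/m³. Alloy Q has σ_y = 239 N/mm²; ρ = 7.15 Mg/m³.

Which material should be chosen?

Putting every candidate on a common basis:
  alloy J: σ_y = 341.0 MPa, ρ = 7880 kg/m³
  alloy S: σ_y = 229.6 MPa, ρ = 1930 kg/m³
  alloy Y: σ_y = 664.7 MPa, ρ = 3230 kg/m³
  alloy X: σ_y = 316.0 MPa, ρ = 4520 kg/m³
  alloy P: σ_y = 41.50 MPa, ρ = 2430 kg/m³
  alloy Q: σ_y = 239.0 MPa, ρ = 7150 kg/m³
  alloy Y: M = 23.6×10⁻³
  alloy S: M = 19.4×10⁻³
  alloy X: M = 10.3×10⁻³
  alloy J: M = 6.19×10⁻³
  alloy Q: M = 5.39×10⁻³
  alloy P: M = 4.93×10⁻³
Alloy Y ranks first.

alloy Y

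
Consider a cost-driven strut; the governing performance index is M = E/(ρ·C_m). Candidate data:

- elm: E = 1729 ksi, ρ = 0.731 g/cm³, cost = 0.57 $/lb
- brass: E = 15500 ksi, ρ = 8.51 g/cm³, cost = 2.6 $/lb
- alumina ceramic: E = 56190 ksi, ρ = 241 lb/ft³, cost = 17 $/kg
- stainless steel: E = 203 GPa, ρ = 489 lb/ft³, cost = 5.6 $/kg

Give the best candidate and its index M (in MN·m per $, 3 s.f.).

elm, M = 13.0 MN·m per $

Convert each candidate to consistent units, then evaluate M:
  elm: E = 11.92 GPa, ρ = 731.0 kg/m³, cost = 1.257 $/kg
  brass: E = 106.9 GPa, ρ = 8510 kg/m³, cost = 5.732 $/kg
  alumina ceramic: E = 387.4 GPa, ρ = 3860 kg/m³, cost = 17.00 $/kg
  stainless steel: E = 203.0 GPa, ρ = 7833 kg/m³, cost = 5.600 $/kg
  elm: M = 13.0 MN·m per $
  alumina ceramic: M = 5.90 MN·m per $
  stainless steel: M = 4.63 MN·m per $
  brass: M = 2.19 MN·m per $
Highest index: elm.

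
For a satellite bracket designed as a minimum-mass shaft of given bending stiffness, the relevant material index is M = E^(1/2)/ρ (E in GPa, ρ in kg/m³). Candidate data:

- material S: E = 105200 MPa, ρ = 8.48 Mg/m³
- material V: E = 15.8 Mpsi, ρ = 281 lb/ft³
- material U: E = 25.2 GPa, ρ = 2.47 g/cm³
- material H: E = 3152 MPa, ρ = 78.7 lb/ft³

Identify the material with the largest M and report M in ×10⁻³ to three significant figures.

material V, M = 2.32×10⁻³

After converting to SI:
  material S: E = 105.2 GPa, ρ = 8480 kg/m³
  material V: E = 108.9 GPa, ρ = 4501 kg/m³
  material U: E = 25.20 GPa, ρ = 2470 kg/m³
  material H: E = 3.152 GPa, ρ = 1261 kg/m³
  material V: M = 2.32×10⁻³
  material U: M = 2.03×10⁻³
  material H: M = 1.41×10⁻³
  material S: M = 1.21×10⁻³
The maximum is for material V.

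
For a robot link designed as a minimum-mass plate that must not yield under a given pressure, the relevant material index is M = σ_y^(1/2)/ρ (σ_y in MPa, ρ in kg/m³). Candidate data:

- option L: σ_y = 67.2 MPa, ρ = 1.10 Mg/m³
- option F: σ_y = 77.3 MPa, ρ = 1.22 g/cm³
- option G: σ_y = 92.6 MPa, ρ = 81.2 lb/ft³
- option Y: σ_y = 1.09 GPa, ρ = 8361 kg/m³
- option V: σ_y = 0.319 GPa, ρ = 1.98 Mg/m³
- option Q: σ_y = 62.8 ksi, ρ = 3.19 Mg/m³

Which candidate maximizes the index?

Putting every candidate on a common basis:
  option L: σ_y = 67.20 MPa, ρ = 1100 kg/m³
  option F: σ_y = 77.30 MPa, ρ = 1220 kg/m³
  option G: σ_y = 92.60 MPa, ρ = 1301 kg/m³
  option Y: σ_y = 1090 MPa, ρ = 8361 kg/m³
  option V: σ_y = 319.0 MPa, ρ = 1980 kg/m³
  option Q: σ_y = 433.0 MPa, ρ = 3190 kg/m³
  option V: M = 9.02×10⁻³
  option L: M = 7.45×10⁻³
  option G: M = 7.40×10⁻³
  option F: M = 7.21×10⁻³
  option Q: M = 6.52×10⁻³
  option Y: M = 3.95×10⁻³
Highest index: option V.

option V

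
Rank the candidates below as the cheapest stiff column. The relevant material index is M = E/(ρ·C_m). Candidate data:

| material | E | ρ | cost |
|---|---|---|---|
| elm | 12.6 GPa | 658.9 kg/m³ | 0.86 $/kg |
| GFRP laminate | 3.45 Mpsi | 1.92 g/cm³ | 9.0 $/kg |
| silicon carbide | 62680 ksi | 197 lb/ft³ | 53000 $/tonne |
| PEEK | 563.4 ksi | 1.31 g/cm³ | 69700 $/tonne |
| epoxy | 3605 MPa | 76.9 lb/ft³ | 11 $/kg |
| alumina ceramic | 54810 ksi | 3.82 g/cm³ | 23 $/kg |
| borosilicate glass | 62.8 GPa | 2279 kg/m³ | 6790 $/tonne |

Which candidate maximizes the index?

Convert each candidate to consistent units, then evaluate M:
  elm: E = 12.60 GPa, ρ = 658.9 kg/m³, cost = 0.8600 $/kg
  GFRP laminate: E = 23.79 GPa, ρ = 1920 kg/m³, cost = 9.000 $/kg
  silicon carbide: E = 432.2 GPa, ρ = 3156 kg/m³, cost = 53.00 $/kg
  PEEK: E = 3.885 GPa, ρ = 1310 kg/m³, cost = 69.70 $/kg
  epoxy: E = 3.605 GPa, ρ = 1232 kg/m³, cost = 11.00 $/kg
  alumina ceramic: E = 377.9 GPa, ρ = 3820 kg/m³, cost = 23.00 $/kg
  borosilicate glass: E = 62.80 GPa, ρ = 2279 kg/m³, cost = 6.790 $/kg
  elm: M = 22.2 MN·m per $
  alumina ceramic: M = 4.30 MN·m per $
  borosilicate glass: M = 4.06 MN·m per $
  silicon carbide: M = 2.58 MN·m per $
  GFRP laminate: M = 1.38 MN·m per $
  epoxy: M = 0.266 MN·m per $
  PEEK: M = 0.0425 MN·m per $
Elm ranks first.

elm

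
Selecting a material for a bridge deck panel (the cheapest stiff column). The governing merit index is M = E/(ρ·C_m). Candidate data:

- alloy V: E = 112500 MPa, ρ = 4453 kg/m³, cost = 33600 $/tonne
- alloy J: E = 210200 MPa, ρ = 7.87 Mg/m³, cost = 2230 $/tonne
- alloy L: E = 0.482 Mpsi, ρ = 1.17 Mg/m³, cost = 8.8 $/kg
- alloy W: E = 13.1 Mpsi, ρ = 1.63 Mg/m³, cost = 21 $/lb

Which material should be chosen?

Putting every candidate on a common basis:
  alloy V: E = 112.5 GPa, ρ = 4453 kg/m³, cost = 33.60 $/kg
  alloy J: E = 210.2 GPa, ρ = 7870 kg/m³, cost = 2.230 $/kg
  alloy L: E = 3.323 GPa, ρ = 1170 kg/m³, cost = 8.800 $/kg
  alloy W: E = 90.32 GPa, ρ = 1630 kg/m³, cost = 46.30 $/kg
  alloy J: M = 12.0 MN·m per $
  alloy W: M = 1.20 MN·m per $
  alloy V: M = 0.752 MN·m per $
  alloy L: M = 0.323 MN·m per $
Highest index: alloy J.

alloy J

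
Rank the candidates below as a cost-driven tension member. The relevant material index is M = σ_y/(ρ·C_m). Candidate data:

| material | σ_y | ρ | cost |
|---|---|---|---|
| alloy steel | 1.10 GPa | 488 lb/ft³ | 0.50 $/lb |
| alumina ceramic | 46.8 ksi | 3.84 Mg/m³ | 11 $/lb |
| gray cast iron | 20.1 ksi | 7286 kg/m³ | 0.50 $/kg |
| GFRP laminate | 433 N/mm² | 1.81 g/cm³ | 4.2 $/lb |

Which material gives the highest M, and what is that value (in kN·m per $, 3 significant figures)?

alloy steel, M = 128 kN·m per $

After converting to SI:
  alloy steel: σ_y = 1100 MPa, ρ = 7817 kg/m³, cost = 1.102 $/kg
  alumina ceramic: σ_y = 322.7 MPa, ρ = 3840 kg/m³, cost = 24.25 $/kg
  gray cast iron: σ_y = 138.6 MPa, ρ = 7286 kg/m³, cost = 0.5000 $/kg
  GFRP laminate: σ_y = 433.0 MPa, ρ = 1810 kg/m³, cost = 9.259 $/kg
  alloy steel: M = 128 kN·m per $
  gray cast iron: M = 38.0 kN·m per $
  GFRP laminate: M = 25.8 kN·m per $
  alumina ceramic: M = 3.47 kN·m per $
The maximum is for alloy steel.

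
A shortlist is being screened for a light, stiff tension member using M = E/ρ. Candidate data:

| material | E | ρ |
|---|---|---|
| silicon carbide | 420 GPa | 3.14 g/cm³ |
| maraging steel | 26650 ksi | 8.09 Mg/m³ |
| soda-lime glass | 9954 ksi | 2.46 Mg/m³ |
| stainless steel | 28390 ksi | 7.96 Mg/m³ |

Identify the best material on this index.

silicon carbide

Putting every candidate on a common basis:
  silicon carbide: E = 420.0 GPa, ρ = 3140 kg/m³
  maraging steel: E = 183.7 GPa, ρ = 8090 kg/m³
  soda-lime glass: E = 68.63 GPa, ρ = 2460 kg/m³
  stainless steel: E = 195.7 GPa, ρ = 7960 kg/m³
  silicon carbide: M = 134 MN·m/kg
  soda-lime glass: M = 27.9 MN·m/kg
  stainless steel: M = 24.6 MN·m/kg
  maraging steel: M = 22.7 MN·m/kg
Silicon carbide ranks first.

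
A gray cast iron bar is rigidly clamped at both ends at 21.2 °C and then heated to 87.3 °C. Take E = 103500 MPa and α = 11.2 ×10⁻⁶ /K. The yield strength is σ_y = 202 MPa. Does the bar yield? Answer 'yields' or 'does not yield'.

E = 103500 MPa = 103.5 GPa.
ΔT = 66.10 K. Constrained thermal stress σ = E·α·ΔT = 103.5×10³ MPa × 11.2×10⁻⁶ × 66.10 = 76.6 MPa (compressive).
Compare to σ_y = 202 MPa: σ < σ_y, so it does not yield.

does not yield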